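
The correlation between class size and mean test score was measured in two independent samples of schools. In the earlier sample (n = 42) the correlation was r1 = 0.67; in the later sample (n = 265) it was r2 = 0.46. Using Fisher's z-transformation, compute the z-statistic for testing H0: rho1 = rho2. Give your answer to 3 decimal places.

1.826

Fisher z-transforms: z1 = atanh(0.67) = 0.810743, z2 = atanh(0.46) = 0.497311; difference d = 0.313432
Var(d) = 1/39 + 1/262 = 0.0256410 + 0.0038168 = 0.0294578
z = d/√Var(d) = 0.313432 / √0.0294578 = 0.313432 / 0.171633 = 1.826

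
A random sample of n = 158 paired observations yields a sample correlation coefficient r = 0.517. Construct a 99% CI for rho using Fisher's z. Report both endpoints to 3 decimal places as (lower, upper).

(0.350, 0.652)

z_r = atanh(0.517) = 0.572237;  SE = 1/√(n−3) = 1/√155 = 0.080322
z-limits: 0.572237 ± 2.576·0.080322 = 0.572237 ± 0.206909 = [0.365328, 0.779146]
ρ-limits: (tanh 0.365328, tanh 0.779146) = (0.350, 0.652)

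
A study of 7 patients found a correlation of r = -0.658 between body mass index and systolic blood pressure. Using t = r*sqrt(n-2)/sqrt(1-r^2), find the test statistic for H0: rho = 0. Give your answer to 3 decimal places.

-1.954

1 − r² = 1 − 0.432964 = 0.567036;  √(1−r²) = 0.753018
√(n−2) = √5 = 2.236068
t = r·√(n−2)/√(1−r²) = -0.658 · 2.236068 / 0.753018 = -1.954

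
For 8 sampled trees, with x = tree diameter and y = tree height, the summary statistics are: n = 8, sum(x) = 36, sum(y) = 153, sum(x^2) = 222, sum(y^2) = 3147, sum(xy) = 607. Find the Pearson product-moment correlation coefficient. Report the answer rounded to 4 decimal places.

-0.7080

S_xy = nΣxy − ΣxΣy = 8·607 − 36·153 = 4856 − 5508 = -652
S_xx = nΣx² − (Σx)² = 8·222 − 36² = 1776 − 1296 = 480
S_yy = nΣy² − (Σy)² = 8·3147 − 153² = 25176 − 23409 = 1767
r = S_xy / √(S_xx·S_yy) = -652 / √(480·1767) = -652 / √848160 = -652 / 920.9560 = -0.7080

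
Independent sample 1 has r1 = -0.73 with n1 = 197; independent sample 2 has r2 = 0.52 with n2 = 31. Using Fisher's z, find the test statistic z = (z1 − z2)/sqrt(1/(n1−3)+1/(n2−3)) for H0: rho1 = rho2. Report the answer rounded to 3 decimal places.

Fisher z-transforms: z1 = atanh(-0.73) = -0.928727, z2 = atanh(0.52) = 0.576340; difference d = -1.505067
Var(d) = 1/194 + 1/28 = 0.0051546 + 0.0357143 = 0.0408689
z = d/√Var(d) = -1.505067 / √0.0408689 = -1.505067 / 0.202161 = -7.445

-7.445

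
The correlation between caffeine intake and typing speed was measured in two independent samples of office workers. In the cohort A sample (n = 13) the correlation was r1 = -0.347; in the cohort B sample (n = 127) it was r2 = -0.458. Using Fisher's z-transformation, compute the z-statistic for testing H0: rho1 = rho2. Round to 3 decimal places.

Fisher z-transforms: z1 = atanh(-0.347) = -0.362029, z2 = atanh(-0.458) = -0.494777; difference d = 0.132748
Var(d) = 1/10 + 1/124 = 0.1000000 + 0.0080645 = 0.1080645
z = d/√Var(d) = 0.132748 / √0.1080645 = 0.132748 / 0.328732 = 0.404

0.404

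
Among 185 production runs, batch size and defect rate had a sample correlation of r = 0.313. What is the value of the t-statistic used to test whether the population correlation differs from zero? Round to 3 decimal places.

t = r·√(n−2) / √(1−r²) with r = 0.313, n = 185
  = 0.313·√183 / √(1 − 0.097969)
  = 0.313·13.527749 / 0.949753
  = 4.234185 / 0.949753 = 4.458

4.458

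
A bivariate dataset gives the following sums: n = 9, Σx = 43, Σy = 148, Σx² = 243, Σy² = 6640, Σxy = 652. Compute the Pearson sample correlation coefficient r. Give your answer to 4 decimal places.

-0.1387

S_xy = nΣxy − ΣxΣy = 9·652 − 43·148 = 5868 − 6364 = -496
S_xx = nΣx² − (Σx)² = 9·243 − 43² = 2187 − 1849 = 338
S_yy = nΣy² − (Σy)² = 9·6640 − 148² = 59760 − 21904 = 37856
r = S_xy / √(S_xx·S_yy) = -496 / √(338·37856) = -496 / √12795328 = -496 / 3577.0558 = -0.1387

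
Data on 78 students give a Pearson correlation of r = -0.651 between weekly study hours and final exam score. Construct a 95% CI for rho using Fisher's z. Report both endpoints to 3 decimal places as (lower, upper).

z_r = atanh(-0.651) = -0.777032;  SE = 1/√(n−3) = 1/√75 = 0.115470
z-limits: -0.777032 ± 1.960·0.115470 = -0.777032 ± 0.226321 = [-1.003353, -0.550711]
ρ-limits: (tanh -1.003353, tanh -0.550711) = (-0.763, -0.501)

(-0.763, -0.501)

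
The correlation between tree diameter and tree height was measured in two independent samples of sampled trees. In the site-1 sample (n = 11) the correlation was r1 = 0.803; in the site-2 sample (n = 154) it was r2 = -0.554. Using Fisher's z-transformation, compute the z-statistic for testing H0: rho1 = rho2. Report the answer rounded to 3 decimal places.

z1 = atanh(0.803) = 1.107002,  z2 = atanh(-0.554) = -0.624134
SE = √(1/(n1−3) + 1/(n2−3)) = √(1/8 + 1/151) = √(0.1250000 + 0.0066225) = √0.1316225 = 0.362798
z = (z1 − z2)/SE = (1.107002 − (-0.624134)) / 0.362798 = 1.731136 / 0.362798 = 4.772

4.772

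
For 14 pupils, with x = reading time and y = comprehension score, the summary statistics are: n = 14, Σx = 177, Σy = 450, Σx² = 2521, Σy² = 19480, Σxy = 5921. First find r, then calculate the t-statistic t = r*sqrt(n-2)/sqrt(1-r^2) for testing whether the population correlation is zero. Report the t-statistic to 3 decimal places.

S_xy = nΣxy − ΣxΣy = 14·5921 − 177·450 = 82894 − 79650 = 3244
S_xx = nΣx² − (Σx)² = 14·2521 − 177² = 35294 − 31329 = 3965
S_yy = nΣy² − (Σy)² = 14·19480 − 450² = 272720 − 202500 = 70220
r = S_xy / √(S_xx·S_yy) = 3244 / √(3965·70220) = 3244 / √278422300 = 3244 / 16685.9911 = 0.1944
t = r·√(n−2)/√(1−r²) = 0.1944·√12 / √(1−0.037791) = 0.673421 / 0.980923 = 0.687

0.687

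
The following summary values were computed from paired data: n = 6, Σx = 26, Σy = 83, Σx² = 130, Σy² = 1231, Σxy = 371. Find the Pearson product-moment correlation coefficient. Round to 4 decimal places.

Numerator: nΣxy − (Σx)(Σy) = 6·371 − (26)(83) = 68
Denominator: √[(nΣx²−(Σx)²)(nΣy²−(Σy)²)]
  nΣx²−(Σx)² = 6·130 − 676 = 104;  nΣy²−(Σy)² = 6·1231 − 6889 = 497
  √(104·497) = √51688 = 227.3500
r = 68 / 227.3500 = 0.2991

0.2991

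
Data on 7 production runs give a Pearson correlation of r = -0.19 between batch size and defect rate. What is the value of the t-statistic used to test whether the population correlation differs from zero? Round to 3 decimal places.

-0.433

1 − r² = 1 − 0.0361 = 0.9639;  √(1−r²) = 0.981784
√(n−2) = √5 = 2.236068
t = r·√(n−2)/√(1−r²) = -0.19 · 2.236068 / 0.981784 = -0.433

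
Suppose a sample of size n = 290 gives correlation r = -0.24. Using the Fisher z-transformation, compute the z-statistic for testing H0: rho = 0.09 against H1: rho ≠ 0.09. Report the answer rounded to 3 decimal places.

Fisher z: atanh(-0.24) = -0.244774, atanh(0.09) = 0.090244
z = (z_r − z_0)·√(n−3) = (-0.244774 − 0.090244)·√287 = -0.335018 · 16.941074 = -5.676

-5.676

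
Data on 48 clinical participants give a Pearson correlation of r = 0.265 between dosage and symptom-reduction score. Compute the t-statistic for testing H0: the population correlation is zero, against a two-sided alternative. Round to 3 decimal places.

1 − r² = 1 − 0.070225 = 0.929775;  √(1−r²) = 0.964248
√(n−2) = √46 = 6.782330
t = r·√(n−2)/√(1−r²) = 0.265 · 6.782330 / 0.964248 = 1.864

1.864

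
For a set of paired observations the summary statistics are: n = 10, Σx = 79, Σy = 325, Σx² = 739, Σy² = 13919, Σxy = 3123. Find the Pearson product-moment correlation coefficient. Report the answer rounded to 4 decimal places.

0.8945

Numerator: nΣxy − (Σx)(Σy) = 10·3123 − (79)(325) = 5555
Denominator: √[(nΣx²−(Σx)²)(nΣy²−(Σy)²)]
  nΣx²−(Σx)² = 10·739 − 6241 = 1149;  nΣy²−(Σy)² = 10·13919 − 105625 = 33565
  √(1149·33565) = √38566185 = 6210.1679
r = 5555 / 6210.1679 = 0.8945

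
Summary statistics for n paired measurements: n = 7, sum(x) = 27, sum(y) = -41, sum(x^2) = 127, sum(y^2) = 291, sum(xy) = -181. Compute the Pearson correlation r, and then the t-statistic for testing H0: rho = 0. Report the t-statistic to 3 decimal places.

S_xy = nΣxy − ΣxΣy = 7·(-181) − 27·(-41) = -1267 − (-1107) = -160
S_xx = nΣx² − (Σx)² = 7·127 − 27² = 889 − 729 = 160
S_yy = nΣy² − (Σy)² = 7·291 − (-41)² = 2037 − 1681 = 356
r = S_xy / √(S_xx·S_yy) = -160 / √(160·356) = -160 / √56960 = -160 / 238.6629 = -0.6704
t = r·√(n−2)/√(1−r²) = -0.6704·√5 / √(1−0.449436) = -1.499060 / 0.742000 = -2.020

-2.020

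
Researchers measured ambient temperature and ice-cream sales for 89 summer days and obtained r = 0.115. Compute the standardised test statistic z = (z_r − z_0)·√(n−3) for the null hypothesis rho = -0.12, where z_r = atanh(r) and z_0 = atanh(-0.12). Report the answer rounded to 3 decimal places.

Fisher z: atanh(0.115) = 0.115511, atanh(-0.12) = -0.120581
z = (z_r − z_0)·√(n−3) = (0.115511 − (-0.120581))·√86 = 0.236092 · 9.273618 = 2.189

2.189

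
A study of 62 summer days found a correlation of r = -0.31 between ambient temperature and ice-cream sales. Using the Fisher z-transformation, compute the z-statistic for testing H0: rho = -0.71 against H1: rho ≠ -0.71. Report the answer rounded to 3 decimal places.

Fisher z: atanh(-0.31) = -0.320545, atanh(-0.71) = -0.887184
z = (z_r − z_0)·√(n−3) = (-0.320545 − (-0.887184))·√59 = 0.566639 · 7.681146 = 4.352

4.352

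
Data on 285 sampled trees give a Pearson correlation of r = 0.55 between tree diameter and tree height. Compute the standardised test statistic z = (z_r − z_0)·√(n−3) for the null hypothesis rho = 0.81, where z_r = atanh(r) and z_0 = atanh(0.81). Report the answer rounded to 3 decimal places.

z_r = atanh(0.55) = 0.618381,  z_0 = atanh(0.81) = 1.127029
SE = 1/√(n−3) = 1/√282 = 0.059549
z = (z_r − z_0)/SE = (0.618381 − 1.127029) / 0.059549 = -0.508648 / 0.059549 = -8.542

-8.542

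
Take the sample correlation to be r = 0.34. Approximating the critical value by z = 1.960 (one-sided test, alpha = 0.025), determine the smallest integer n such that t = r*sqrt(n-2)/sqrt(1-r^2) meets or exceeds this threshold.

Need r·√(n−2)/√(1−r²) ≥ 1.960
√(n−2) ≥ 1.960·√(1−0.1156) / 0.34 = 1.960·0.940425 / 0.34 = 5.4213
n−2 ≥ 29.3905  ⇒  n ≥ 31.3905
Smallest integer n = 32

32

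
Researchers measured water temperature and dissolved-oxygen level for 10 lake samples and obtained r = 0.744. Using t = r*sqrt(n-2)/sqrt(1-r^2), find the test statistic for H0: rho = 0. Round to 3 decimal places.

3.149

t = r·√(n−2) / √(1−r²) with r = 0.744, n = 10
  = 0.744·√8 / √(1 − 0.553536)
  = 0.744·2.828427 / 0.668180
  = 2.104350 / 0.668180 = 3.149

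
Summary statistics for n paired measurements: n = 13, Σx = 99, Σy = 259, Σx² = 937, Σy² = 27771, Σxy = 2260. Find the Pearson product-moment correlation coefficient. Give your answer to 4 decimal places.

S_xy = nΣxy − ΣxΣy = 13·2260 − 99·259 = 29380 − 25641 = 3739
S_xx = nΣx² − (Σx)² = 13·937 − 99² = 12181 − 9801 = 2380
S_yy = nΣy² − (Σy)² = 13·27771 − 259² = 361023 − 67081 = 293942
r = S_xy / √(S_xx·S_yy) = 3739 / √(2380·293942) = 3739 / √699581960 = 3739 / 26449.6117 = 0.1414

0.1414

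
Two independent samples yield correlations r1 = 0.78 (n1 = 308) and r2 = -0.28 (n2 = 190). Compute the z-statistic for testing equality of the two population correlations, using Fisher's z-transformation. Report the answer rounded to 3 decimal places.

14.353

z1 = atanh(0.78) = 1.045371,  z2 = atanh(-0.28) = -0.287682
SE = √(1/(n1−3) + 1/(n2−3)) = √(1/305 + 1/187) = √(0.0032787 + 0.0053476) = √0.0086263 = 0.092878
z = (z1 − z2)/SE = (1.045371 − (-0.287682)) / 0.092878 = 1.333053 / 0.092878 = 14.353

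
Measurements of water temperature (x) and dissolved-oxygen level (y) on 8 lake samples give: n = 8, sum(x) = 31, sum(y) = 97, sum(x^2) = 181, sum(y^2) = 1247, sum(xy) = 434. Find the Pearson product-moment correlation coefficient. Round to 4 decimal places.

Numerator: nΣxy − (Σx)(Σy) = 8·434 − (31)(97) = 465
Denominator: √[(nΣx²−(Σx)²)(nΣy²−(Σy)²)]
  nΣx²−(Σx)² = 8·181 − 961 = 487;  nΣy²−(Σy)² = 8·1247 − 9409 = 567
  √(487·567) = √276129 = 525.4798
r = 465 / 525.4798 = 0.8849

0.8849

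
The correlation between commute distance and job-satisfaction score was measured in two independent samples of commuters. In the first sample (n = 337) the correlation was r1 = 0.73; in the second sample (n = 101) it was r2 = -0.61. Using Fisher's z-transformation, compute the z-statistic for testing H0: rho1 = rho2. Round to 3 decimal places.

14.255

Fisher z-transforms: z1 = atanh(0.73) = 0.928727, z2 = atanh(-0.61) = -0.708921; difference d = 1.637648
Var(d) = 1/334 + 1/98 = 0.0029940 + 0.0102041 = 0.0131981
z = d/√Var(d) = 1.637648 / √0.0131981 = 1.637648 / 0.114883 = 14.255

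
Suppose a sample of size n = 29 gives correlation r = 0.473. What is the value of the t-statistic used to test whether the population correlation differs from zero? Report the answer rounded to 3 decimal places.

2.790

t = r·√(n−2) / √(1−r²) with r = 0.473, n = 29
  = 0.473·√27 / √(1 − 0.223729)
  = 0.473·5.196152 / 0.881062
  = 2.457780 / 0.881062 = 2.790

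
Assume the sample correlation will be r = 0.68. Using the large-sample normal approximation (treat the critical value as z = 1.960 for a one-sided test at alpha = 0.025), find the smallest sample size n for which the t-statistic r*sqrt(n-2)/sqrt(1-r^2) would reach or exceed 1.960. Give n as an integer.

7

r√(n−2)/√(1−r²) ≥ 1.960  ⇔  n−2 ≥ (1.960)²·(1−r²)/r²
(1−r²)/r² = (1−0.4624)/0.4624 = 1.1626
n ≥ 2 + 3.8416·1.1626 = 2 + 4.4662 = 6.4662
⌈6.4662⌉ = 7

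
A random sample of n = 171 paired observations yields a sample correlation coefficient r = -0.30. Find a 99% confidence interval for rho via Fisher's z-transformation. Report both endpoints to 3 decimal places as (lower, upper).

Fisher z: z_r = atanh(r) = ½·ln((1+(-0.30))/(1−(-0.30))) = -0.309520
SE(z) = 1/√(n−3) = 1/√168 = 0.077152
99% ⇒ z* = 2.576; margin = 2.576·0.077152 = 0.198744
CI on z-scale: (-0.508264, -0.110776)
Back-transform: tanh(-0.508264) = -0.468591, tanh(-0.110776) = -0.110325

(-0.469, -0.110)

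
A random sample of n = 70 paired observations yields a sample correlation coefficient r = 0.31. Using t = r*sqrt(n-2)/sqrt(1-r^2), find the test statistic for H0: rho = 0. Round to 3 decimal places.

2.689

t = r·√(n−2) / √(1−r²) with r = 0.31, n = 70
  = 0.31·√68 / √(1 − 0.0961)
  = 0.31·8.246211 / 0.950737
  = 2.556325 / 0.950737 = 2.689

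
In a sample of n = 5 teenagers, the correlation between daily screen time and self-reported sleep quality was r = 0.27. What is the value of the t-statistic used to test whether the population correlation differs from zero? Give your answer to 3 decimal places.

0.486

t = r·√(n−2) / √(1−r²) with r = 0.27, n = 5
  = 0.27·√3 / √(1 − 0.0729)
  = 0.27·1.732051 / 0.962860
  = 0.467654 / 0.962860 = 0.486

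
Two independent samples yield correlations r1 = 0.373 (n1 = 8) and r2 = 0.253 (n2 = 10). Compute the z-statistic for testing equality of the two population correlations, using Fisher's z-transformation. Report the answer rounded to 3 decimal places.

z1 = atanh(0.373) = 0.391903,  z2 = atanh(0.253) = 0.258615
SE = √(1/(n1−3) + 1/(n2−3)) = √(1/5 + 1/7) = √(0.2000000 + 0.1428571) = √0.3428571 = 0.585540
z = (z1 − z2)/SE = (0.391903 − 0.258615) / 0.585540 = 0.133288 / 0.585540 = 0.228

0.228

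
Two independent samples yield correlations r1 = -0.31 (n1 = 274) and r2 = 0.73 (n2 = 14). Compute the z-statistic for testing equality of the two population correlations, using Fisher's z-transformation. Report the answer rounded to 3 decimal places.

Fisher z-transforms: z1 = atanh(-0.31) = -0.320545, z2 = atanh(0.73) = 0.928727; difference d = -1.249272
Var(d) = 1/271 + 1/11 = 0.0036900 + 0.0909091 = 0.0945991
z = d/√Var(d) = -1.249272 / √0.0945991 = -1.249272 / 0.307570 = -4.062

-4.062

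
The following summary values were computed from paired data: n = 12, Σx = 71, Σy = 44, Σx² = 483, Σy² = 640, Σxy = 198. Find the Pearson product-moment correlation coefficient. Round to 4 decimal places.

Numerator: nΣxy − (Σx)(Σy) = 12·198 − (71)(44) = -748
Denominator: √[(nΣx²−(Σx)²)(nΣy²−(Σy)²)]
  nΣx²−(Σx)² = 12·483 − 5041 = 755;  nΣy²−(Σy)² = 12·640 − 1936 = 5744
  √(755·5744) = √4336720 = 2082.4793
r = -748 / 2082.4793 = -0.3592

-0.3592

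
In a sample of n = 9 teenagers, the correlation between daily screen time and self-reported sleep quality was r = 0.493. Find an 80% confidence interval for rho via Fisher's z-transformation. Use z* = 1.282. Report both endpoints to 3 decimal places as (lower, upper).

(0.017, 0.787)

Fisher z: z_r = atanh(r) = ½·ln((1+0.493)/(1−0.493)) = 0.540016
SE(z) = 1/√(n−3) = 1/√6 = 0.408248
80% ⇒ z* = 1.282; margin = 1.282·0.408248 = 0.523374
CI on z-scale: (0.016642, 1.063390)
Back-transform: tanh(0.016642) = 0.016640, tanh(1.063390) = 0.786958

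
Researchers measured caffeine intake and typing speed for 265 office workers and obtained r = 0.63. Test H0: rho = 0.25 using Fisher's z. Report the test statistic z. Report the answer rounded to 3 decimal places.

7.867

z_r = atanh(0.63) = 0.741416,  z_0 = atanh(0.25) = 0.255413
SE = 1/√(n−3) = 1/√262 = 0.061780
z = (z_r − z_0)/SE = (0.741416 − 0.255413) / 0.061780 = 0.486003 / 0.061780 = 7.867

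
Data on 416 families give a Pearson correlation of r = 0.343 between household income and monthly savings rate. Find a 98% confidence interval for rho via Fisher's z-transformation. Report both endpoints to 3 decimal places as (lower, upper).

(0.238, 0.440)

Fisher z: z_r = atanh(r) = ½·ln((1+0.343)/(1−0.343)) = 0.357489
SE(z) = 1/√(n−3) = 1/√413 = 0.049207
98% ⇒ z* = 2.326; margin = 2.326·0.049207 = 0.114455
CI on z-scale: (0.243034, 0.471944)
Back-transform: tanh(0.243034) = 0.238359, tanh(0.471944) = 0.439769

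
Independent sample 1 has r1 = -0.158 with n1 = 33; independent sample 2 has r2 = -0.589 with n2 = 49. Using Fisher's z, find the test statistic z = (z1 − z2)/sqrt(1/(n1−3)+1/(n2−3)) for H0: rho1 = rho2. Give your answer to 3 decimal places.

Fisher z-transforms: z1 = atanh(-0.158) = -0.159335, z2 = atanh(-0.589) = -0.676133; difference d = 0.516798
Var(d) = 1/30 + 1/46 = 0.0333333 + 0.0217391 = 0.0550724
z = d/√Var(d) = 0.516798 / √0.0550724 = 0.516798 / 0.234675 = 2.202

2.202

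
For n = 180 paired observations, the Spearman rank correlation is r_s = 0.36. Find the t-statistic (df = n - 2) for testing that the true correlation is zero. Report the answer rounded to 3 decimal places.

1 − r_s² = 1 − 0.1296 = 0.8704;  √(1−r_s²) = 0.932952
√(n−2) = √178 = 13.341664
t = r_s·√(n−2)/√(1−r_s²) = 0.36 · 13.341664 / 0.932952 = 5.148

5.148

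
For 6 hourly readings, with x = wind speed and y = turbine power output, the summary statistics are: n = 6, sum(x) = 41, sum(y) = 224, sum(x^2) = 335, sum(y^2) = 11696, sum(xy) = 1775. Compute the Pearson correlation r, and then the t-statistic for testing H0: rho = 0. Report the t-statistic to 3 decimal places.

Numerator: nΣxy − (Σx)(Σy) = 6·1775 − (41)(224) = 1466
Denominator: √[(nΣx²−(Σx)²)(nΣy²−(Σy)²)]
  nΣx²−(Σx)² = 6·335 − 1681 = 329;  nΣy²−(Σy)² = 6·11696 − 50176 = 20000
  √(329·20000) = √6580000 = 2565.1511
r = 1466 / 2565.1511 = 0.5715
t = r·√(n−2)/√(1−r²) = 0.5715·√4 / √(1−0.326612) = 1.143000 / 0.820602 = 1.393

1.393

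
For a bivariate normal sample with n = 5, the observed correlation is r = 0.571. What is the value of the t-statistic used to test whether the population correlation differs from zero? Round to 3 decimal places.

1.205

t = r·√(n−2) / √(1−r²) with r = 0.571, n = 5
  = 0.571·√3 / √(1 − 0.326041)
  = 0.571·1.732051 / 0.820950
  = 0.989001 / 0.820950 = 1.205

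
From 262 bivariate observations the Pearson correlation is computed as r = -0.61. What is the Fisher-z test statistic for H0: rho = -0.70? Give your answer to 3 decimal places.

2.549

z_r = atanh(-0.61) = -0.708921,  z_0 = atanh(-0.70) = -0.867301
SE = 1/√(n−3) = 1/√259 = 0.062137
z = (z_r − z_0)/SE = (-0.708921 − (-0.867301)) / 0.062137 = 0.158380 / 0.062137 = 2.549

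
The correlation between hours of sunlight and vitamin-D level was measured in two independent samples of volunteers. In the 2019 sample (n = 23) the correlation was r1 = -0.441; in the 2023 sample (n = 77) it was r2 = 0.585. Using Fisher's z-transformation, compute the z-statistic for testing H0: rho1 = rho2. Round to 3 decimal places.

Fisher z-transforms: z1 = atanh(-0.441) = -0.473472, z2 = atanh(0.585) = 0.670031; difference d = -1.143503
Var(d) = 1/20 + 1/74 = 0.0500000 + 0.0135135 = 0.0635135
z = d/√Var(d) = -1.143503 / √0.0635135 = -1.143503 / 0.252019 = -4.537

-4.537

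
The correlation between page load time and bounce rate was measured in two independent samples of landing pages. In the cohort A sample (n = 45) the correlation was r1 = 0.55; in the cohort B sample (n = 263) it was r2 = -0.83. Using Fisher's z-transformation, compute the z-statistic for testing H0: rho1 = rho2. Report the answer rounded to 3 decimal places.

z1 = atanh(0.55) = 0.618381,  z2 = atanh(-0.83) = -1.188136
SE = √(1/(n1−3) + 1/(n2−3)) = √(1/42 + 1/260) = √(0.0238095 + 0.0038462) = √0.0276557 = 0.166300
z = (z1 − z2)/SE = (0.618381 − (-1.188136)) / 0.166300 = 1.806517 / 0.166300 = 10.863

10.863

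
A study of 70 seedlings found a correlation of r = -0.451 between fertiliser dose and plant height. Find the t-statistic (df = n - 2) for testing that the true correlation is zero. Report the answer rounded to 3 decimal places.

t = r·√(n−2) / √(1−r²) with r = -0.451, n = 70
  = -0.451·√68 / √(1 − 0.203401)
  = -0.451·8.246211 / 0.892524
  = -3.719041 / 0.892524 = -4.167

-4.167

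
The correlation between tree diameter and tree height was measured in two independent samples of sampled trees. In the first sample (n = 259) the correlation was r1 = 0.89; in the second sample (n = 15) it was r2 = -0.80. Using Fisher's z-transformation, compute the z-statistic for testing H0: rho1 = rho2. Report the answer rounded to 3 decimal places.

z1 = atanh(0.89) = 1.421926,  z2 = atanh(-0.80) = -1.098612
SE = √(1/(n1−3) + 1/(n2−3)) = √(1/256 + 1/12) = √(0.0039062 + 0.0833333) = √0.0872395 = 0.295363
z = (z1 − z2)/SE = (1.421926 − (-1.098612)) / 0.295363 = 2.520538 / 0.295363 = 8.534

8.534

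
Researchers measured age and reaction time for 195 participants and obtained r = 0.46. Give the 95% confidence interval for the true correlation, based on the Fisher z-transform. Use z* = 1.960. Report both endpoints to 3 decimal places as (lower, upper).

z_r = atanh(0.46) = 0.497311;  SE = 1/√(n−3) = 1/√192 = 0.072169
z-limits: 0.497311 ± 1.960·0.072169 = 0.497311 ± 0.141451 = [0.355860, 0.638762]
ρ-limits: (tanh 0.355860, tanh 0.638762) = (0.342, 0.564)

(0.342, 0.564)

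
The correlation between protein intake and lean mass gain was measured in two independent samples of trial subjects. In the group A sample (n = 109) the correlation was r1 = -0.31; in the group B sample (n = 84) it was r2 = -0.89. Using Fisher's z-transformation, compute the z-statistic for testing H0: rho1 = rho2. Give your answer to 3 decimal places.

7.463

z1 = atanh(-0.31) = -0.320545,  z2 = atanh(-0.89) = -1.421926
SE = √(1/(n1−3) + 1/(n2−3)) = √(1/106 + 1/81) = √(0.0094340 + 0.0123457) = √0.0217797 = 0.147579
z = (z1 − z2)/SE = (-0.320545 − (-1.421926)) / 0.147579 = 1.101381 / 0.147579 = 7.463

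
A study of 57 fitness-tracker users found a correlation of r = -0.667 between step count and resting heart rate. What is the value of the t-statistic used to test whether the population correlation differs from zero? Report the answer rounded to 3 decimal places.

-6.639

t = r·√(n−2) / √(1−r²) with r = -0.667, n = 57
  = -0.667·√55 / √(1 − 0.444889)
  = -0.667·7.416198 / 0.745058
  = -4.946604 / 0.745058 = -6.639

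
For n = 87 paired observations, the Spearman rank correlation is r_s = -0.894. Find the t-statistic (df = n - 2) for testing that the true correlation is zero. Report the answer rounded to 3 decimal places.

-18.395

t = r_s·√(n−2) / √(1−r_s²) with r_s = -0.894, n = 87
  = -0.894·√85 / √(1 − 0.799236)
  = -0.894·9.219544 / 0.448067
  = -8.242272 / 0.448067 = -18.395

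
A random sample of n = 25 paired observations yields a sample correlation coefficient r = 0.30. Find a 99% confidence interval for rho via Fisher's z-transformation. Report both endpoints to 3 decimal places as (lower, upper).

z_r = atanh(0.30) = 0.309520;  SE = 1/√(n−3) = 1/√22 = 0.213201
z-limits: 0.309520 ± 2.576·0.213201 = 0.309520 ± 0.549206 = [-0.239686, 0.858726]
ρ-limits: (tanh -0.239686, tanh 0.858726) = (-0.235, 0.696)

(-0.235, 0.696)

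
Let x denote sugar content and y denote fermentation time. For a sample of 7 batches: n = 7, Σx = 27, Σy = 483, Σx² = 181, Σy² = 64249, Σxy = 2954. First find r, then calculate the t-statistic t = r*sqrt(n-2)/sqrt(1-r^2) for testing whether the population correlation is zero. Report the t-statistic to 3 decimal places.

2.240

Numerator: nΣxy − (Σx)(Σy) = 7·2954 − (27)(483) = 7637
Denominator: √[(nΣx²−(Σx)²)(nΣy²−(Σy)²)]
  nΣx²−(Σx)² = 7·181 − 729 = 538;  nΣy²−(Σy)² = 7·64249 − 233289 = 216454
  √(538·216454) = √116452252 = 10791.3045
r = 7637 / 10791.3045 = 0.7077
t = r·√(n−2)/√(1−r²) = 0.7077·√5 / √(1−0.500839) = 1.582465 / 0.706513 = 2.240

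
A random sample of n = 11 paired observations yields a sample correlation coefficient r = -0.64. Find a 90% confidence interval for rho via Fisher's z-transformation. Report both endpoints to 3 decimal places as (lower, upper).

(-0.872, -0.175)

Fisher z: z_r = atanh(r) = ½·ln((1+(-0.64))/(1−(-0.64))) = -0.758174
SE(z) = 1/√(n−3) = 1/√8 = 0.353553
90% ⇒ z* = 1.645; margin = 1.645·0.353553 = 0.581595
CI on z-scale: (-1.339769, -0.176579)
Back-transform: tanh(-1.339769) = -0.871617, tanh(-0.176579) = -0.174766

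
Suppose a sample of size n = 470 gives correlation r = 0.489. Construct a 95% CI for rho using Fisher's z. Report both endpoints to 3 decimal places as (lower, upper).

(0.417, 0.555)

z_r = atanh(0.489) = 0.534745;  SE = 1/√(n−3) = 1/√467 = 0.046274
z-limits: 0.534745 ± 1.960·0.046274 = 0.534745 ± 0.090697 = [0.444048, 0.625442]
ρ-limits: (tanh 0.444048, tanh 0.625442) = (0.417, 0.555)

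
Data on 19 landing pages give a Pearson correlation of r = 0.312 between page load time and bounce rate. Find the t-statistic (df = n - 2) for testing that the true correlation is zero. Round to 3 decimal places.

1.354

1 − r² = 1 − 0.097344 = 0.902656;  √(1−r²) = 0.950082
√(n−2) = √17 = 4.123106
t = r·√(n−2)/√(1−r²) = 0.312 · 4.123106 / 0.950082 = 1.354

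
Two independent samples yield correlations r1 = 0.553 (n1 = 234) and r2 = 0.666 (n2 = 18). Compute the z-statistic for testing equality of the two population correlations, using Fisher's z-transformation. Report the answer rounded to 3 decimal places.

-0.679

Fisher z-transforms: z1 = atanh(0.553) = 0.622693, z2 = atanh(0.666) = 0.803520; difference d = -0.180827
Var(d) = 1/231 + 1/15 = 0.0043290 + 0.0666667 = 0.0709957
z = d/√Var(d) = -0.180827 / √0.0709957 = -0.180827 / 0.266450 = -0.679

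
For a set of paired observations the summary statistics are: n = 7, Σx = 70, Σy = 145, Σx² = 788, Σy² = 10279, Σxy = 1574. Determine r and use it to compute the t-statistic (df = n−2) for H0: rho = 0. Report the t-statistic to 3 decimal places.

0.351

S_xy = nΣxy − ΣxΣy = 7·1574 − 70·145 = 11018 − 10150 = 868
S_xx = nΣx² − (Σx)² = 7·788 − 70² = 5516 − 4900 = 616
S_yy = nΣy² − (Σy)² = 7·10279 − 145² = 71953 − 21025 = 50928
r = S_xy / √(S_xx·S_yy) = 868 / √(616·50928) = 868 / √31371648 = 868 / 5601.0399 = 0.1550
t = r·√(n−2)/√(1−r²) = 0.1550·√5 / √(1−0.024025) = 0.346591 / 0.987914 = 0.351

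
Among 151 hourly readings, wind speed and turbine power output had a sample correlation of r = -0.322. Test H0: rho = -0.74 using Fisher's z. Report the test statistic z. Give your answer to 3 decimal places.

z_r = atanh(-0.322) = -0.333877,  z_0 = atanh(-0.74) = -0.950479
SE = 1/√(n−3) = 1/√148 = 0.082199
z = (z_r − z_0)/SE = (-0.333877 − (-0.950479)) / 0.082199 = 0.616602 / 0.082199 = 7.501

7.501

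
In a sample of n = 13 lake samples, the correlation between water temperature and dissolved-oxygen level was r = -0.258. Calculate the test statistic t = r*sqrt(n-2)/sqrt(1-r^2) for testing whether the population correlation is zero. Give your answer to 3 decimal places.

1 − r² = 1 − 0.066564 = 0.933436;  √(1−r²) = 0.966145
√(n−2) = √11 = 3.316625
t = r·√(n−2)/√(1−r²) = -0.258 · 3.316625 / 0.966145 = -0.886

-0.886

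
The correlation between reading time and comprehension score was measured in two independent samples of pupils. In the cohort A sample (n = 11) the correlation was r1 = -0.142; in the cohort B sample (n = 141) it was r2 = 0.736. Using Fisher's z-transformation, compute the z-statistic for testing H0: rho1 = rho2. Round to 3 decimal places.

-2.983

z1 = atanh(-0.142) = -0.142966,  z2 = atanh(0.736) = 0.941695
SE = √(1/(n1−3) + 1/(n2−3)) = √(1/8 + 1/138) = √(0.1250000 + 0.0072464) = √0.1322464 = 0.363657
z = (z1 − z2)/SE = (-0.142966 − 0.941695) / 0.363657 = -1.084661 / 0.363657 = -2.983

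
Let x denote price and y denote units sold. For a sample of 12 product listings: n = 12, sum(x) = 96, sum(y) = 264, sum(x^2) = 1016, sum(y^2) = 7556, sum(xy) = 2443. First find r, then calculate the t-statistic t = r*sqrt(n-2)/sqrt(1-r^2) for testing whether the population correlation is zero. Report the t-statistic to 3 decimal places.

S_xy = nΣxy − ΣxΣy = 12·2443 − 96·264 = 29316 − 25344 = 3972
S_xx = nΣx² − (Σx)² = 12·1016 − 96² = 12192 − 9216 = 2976
S_yy = nΣy² − (Σy)² = 12·7556 − 264² = 90672 − 69696 = 20976
r = S_xy / √(S_xx·S_yy) = 3972 / √(2976·20976) = 3972 / √62424576 = 3972 / 7900.9225 = 0.5027
t = r·√(n−2)/√(1−r²) = 0.5027·√10 / √(1−0.252707) = 1.589677 / 0.864461 = 1.839

1.839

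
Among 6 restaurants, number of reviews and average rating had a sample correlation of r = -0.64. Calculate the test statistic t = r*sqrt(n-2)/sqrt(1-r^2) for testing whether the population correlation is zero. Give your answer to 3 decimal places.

1 − r² = 1 − 0.4096 = 0.5904;  √(1−r²) = 0.768375
√(n−2) = √4 = 2.000000
t = r·√(n−2)/√(1−r²) = -0.64 · 2.000000 / 0.768375 = -1.666

-1.666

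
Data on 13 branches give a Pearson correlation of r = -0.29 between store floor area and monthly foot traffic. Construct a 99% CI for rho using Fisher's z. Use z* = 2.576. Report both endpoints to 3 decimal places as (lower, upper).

z_r = atanh(-0.29) = -0.298566;  SE = 1/√(n−3) = 1/√10 = 0.316228
z-limits: -0.298566 ± 2.576·0.316228 = -0.298566 ± 0.814603 = [-1.113169, 0.516037]
ρ-limits: (tanh -1.113169, tanh 0.516037) = (-0.805, 0.475)

(-0.805, 0.475)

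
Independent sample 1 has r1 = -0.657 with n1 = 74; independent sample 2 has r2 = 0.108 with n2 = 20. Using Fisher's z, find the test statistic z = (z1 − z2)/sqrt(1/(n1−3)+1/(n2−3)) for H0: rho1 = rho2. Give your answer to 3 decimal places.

-3.318

z1 = atanh(-0.657) = -0.787517,  z2 = atanh(0.108) = 0.108423
SE = √(1/(n1−3) + 1/(n2−3)) = √(1/71 + 1/17) = √(0.0140845 + 0.0588235) = √0.0729080 = 0.270015
z = (z1 − z2)/SE = (-0.787517 − 0.108423) / 0.270015 = -0.895940 / 0.270015 = -3.318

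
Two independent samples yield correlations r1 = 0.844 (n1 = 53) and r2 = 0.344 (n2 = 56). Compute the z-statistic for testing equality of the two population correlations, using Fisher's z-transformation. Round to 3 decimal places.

4.445

Fisher z-transforms: z1 = atanh(0.844) = 1.234918, z2 = atanh(0.344) = 0.358622; difference d = 0.876296
Var(d) = 1/50 + 1/53 = 0.0200000 + 0.0188679 = 0.0388679
z = d/√Var(d) = 0.876296 / √0.0388679 = 0.876296 / 0.197149 = 4.445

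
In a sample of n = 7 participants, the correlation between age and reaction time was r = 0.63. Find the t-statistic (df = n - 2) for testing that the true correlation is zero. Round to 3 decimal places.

1.814

t = r·√(n−2) / √(1−r²) with r = 0.63, n = 7
  = 0.63·√5 / √(1 − 0.3969)
  = 0.63·2.236068 / 0.776595
  = 1.408723 / 0.776595 = 1.814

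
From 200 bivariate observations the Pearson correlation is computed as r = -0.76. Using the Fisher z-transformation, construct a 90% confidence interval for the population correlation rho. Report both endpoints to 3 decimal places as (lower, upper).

(-0.805, -0.706)

z_r = atanh(-0.76) = -0.996215;  SE = 1/√(n−3) = 1/√197 = 0.071247
z-limits: -0.996215 ± 1.645·0.071247 = -0.996215 ± 0.117201 = [-1.113416, -0.879014]
ρ-limits: (tanh -1.113416, tanh -0.879014) = (-0.805, -0.706)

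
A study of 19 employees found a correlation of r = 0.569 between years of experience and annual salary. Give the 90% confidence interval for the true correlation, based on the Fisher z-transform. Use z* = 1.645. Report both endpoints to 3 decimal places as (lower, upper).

(0.231, 0.785)

Fisher z: z_r = atanh(r) = ½·ln((1+0.569)/(1−0.569)) = 0.646043
SE(z) = 1/√(n−3) = 1/√16 = 0.250000
90% ⇒ z* = 1.645; margin = 1.645·0.250000 = 0.411250
CI on z-scale: (0.234793, 1.057293)
Back-transform: tanh(0.234793) = 0.230572, tanh(1.057293) = 0.784626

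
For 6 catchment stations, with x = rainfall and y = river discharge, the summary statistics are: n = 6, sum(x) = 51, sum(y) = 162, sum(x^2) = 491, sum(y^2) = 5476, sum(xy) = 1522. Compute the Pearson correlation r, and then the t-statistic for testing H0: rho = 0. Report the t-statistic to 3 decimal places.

Numerator: nΣxy − (Σx)(Σy) = 6·1522 − (51)(162) = 870
Denominator: √[(nΣx²−(Σx)²)(nΣy²−(Σy)²)]
  nΣx²−(Σx)² = 6·491 − 2601 = 345;  nΣy²−(Σy)² = 6·5476 − 26244 = 6612
  √(345·6612) = √2281140 = 1510.3443
r = 870 / 1510.3443 = 0.5760
t = r·√(n−2)/√(1−r²) = 0.5760·√4 / √(1−0.331776) = 1.152000 / 0.817450 = 1.409

1.409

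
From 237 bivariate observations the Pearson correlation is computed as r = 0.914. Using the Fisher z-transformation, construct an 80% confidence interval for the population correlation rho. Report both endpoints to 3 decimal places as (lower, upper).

Fisher z: z_r = atanh(r) = ½·ln((1+0.914)/(1−0.914)) = 1.551302
SE(z) = 1/√(n−3) = 1/√234 = 0.065372
80% ⇒ z* = 1.282; margin = 1.282·0.065372 = 0.083807
CI on z-scale: (1.467495, 1.635109)
Back-transform: tanh(1.467495) = 0.899099, tanh(1.635109) = 0.926786

(0.899, 0.927)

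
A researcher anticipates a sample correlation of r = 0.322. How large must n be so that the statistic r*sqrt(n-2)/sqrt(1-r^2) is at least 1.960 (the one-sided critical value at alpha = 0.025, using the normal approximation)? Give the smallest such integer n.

Need r·√(n−2)/√(1−r²) ≥ 1.960
√(n−2) ≥ 1.960·√(1−0.103684) / 0.322 = 1.960·0.946740 / 0.322 = 5.7628
n−2 ≥ 33.2099  ⇒  n ≥ 35.2099
Smallest integer n = 36

36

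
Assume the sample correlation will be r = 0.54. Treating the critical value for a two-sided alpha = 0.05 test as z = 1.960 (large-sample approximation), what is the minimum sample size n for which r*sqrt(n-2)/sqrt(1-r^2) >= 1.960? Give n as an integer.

r√(n−2)/√(1−r²) ≥ 1.960  ⇔  n−2 ≥ (1.960)²·(1−r²)/r²
(1−r²)/r² = (1−0.2916)/0.2916 = 2.4294
n ≥ 2 + 3.8416·2.4294 = 2 + 9.3328 = 11.3328
⌈11.3328⌉ = 12

12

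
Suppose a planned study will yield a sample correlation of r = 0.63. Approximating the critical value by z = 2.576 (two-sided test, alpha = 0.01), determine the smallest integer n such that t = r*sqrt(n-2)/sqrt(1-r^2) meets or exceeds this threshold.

r√(n−2)/√(1−r²) ≥ 2.576  ⇔  n−2 ≥ (2.576)²·(1−r²)/r²
(1−r²)/r² = (1−0.3969)/0.3969 = 1.5195
n ≥ 2 + 6.635776·1.5195 = 2 + 10.0831 = 12.0831
⌈12.0831⌉ = 13

13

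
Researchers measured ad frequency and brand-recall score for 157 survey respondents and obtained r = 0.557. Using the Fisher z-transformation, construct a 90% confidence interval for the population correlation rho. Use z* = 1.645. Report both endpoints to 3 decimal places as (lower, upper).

(0.459, 0.642)

Fisher z: z_r = atanh(r) = ½·ln((1+0.557)/(1−0.557)) = 0.628473
SE(z) = 1/√(n−3) = 1/√154 = 0.080582
90% ⇒ z* = 1.645; margin = 1.645·0.080582 = 0.132557
CI on z-scale: (0.495916, 0.761030)
Back-transform: tanh(0.495916) = 0.458899, tanh(0.761030) = 0.641683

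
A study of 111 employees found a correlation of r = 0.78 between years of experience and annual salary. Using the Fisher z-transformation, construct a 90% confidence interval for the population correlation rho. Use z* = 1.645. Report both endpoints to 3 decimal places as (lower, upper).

(0.710, 0.835)

Fisher z: z_r = atanh(r) = ½·ln((1+0.78)/(1−0.78)) = 1.045371
SE(z) = 1/√(n−3) = 1/√108 = 0.096225
90% ⇒ z* = 1.645; margin = 1.645·0.096225 = 0.158290
CI on z-scale: (0.887081, 1.203661)
Back-transform: tanh(0.887081) = 0.709949, tanh(1.203661) = 0.834768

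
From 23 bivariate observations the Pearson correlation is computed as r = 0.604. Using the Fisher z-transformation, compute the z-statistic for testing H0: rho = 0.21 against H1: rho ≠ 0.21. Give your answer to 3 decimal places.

Fisher z: atanh(0.604) = 0.699421, atanh(0.21) = 0.213171
z = (z_r − z_0)·√(n−3) = (0.699421 − 0.213171)·√20 = 0.486250 · 4.472136 = 2.175

2.175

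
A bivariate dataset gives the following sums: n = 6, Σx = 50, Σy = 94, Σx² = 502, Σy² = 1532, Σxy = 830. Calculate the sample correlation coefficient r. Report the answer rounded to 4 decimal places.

Numerator: nΣxy − (Σx)(Σy) = 6·830 − (50)(94) = 280
Denominator: √[(nΣx²−(Σx)²)(nΣy²−(Σy)²)]
  nΣx²−(Σx)² = 6·502 − 2500 = 512;  nΣy²−(Σy)² = 6·1532 − 8836 = 356
  √(512·356) = √182272 = 426.9333
r = 280 / 426.9333 = 0.6558

0.6558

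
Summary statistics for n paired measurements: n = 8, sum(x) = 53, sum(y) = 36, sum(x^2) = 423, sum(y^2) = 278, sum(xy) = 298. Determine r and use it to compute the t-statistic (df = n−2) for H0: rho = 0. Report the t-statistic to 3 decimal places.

Numerator: nΣxy − (Σx)(Σy) = 8·298 − (53)(36) = 476
Denominator: √[(nΣx²−(Σx)²)(nΣy²−(Σy)²)]
  nΣx²−(Σx)² = 8·423 − 2809 = 575;  nΣy²−(Σy)² = 8·278 − 1296 = 928
  √(575·928) = √533600 = 730.4793
r = 476 / 730.4793 = 0.6516
t = r·√(n−2)/√(1−r²) = 0.6516·√6 / √(1−0.424583) = 1.596088 / 0.758562 = 2.104

2.104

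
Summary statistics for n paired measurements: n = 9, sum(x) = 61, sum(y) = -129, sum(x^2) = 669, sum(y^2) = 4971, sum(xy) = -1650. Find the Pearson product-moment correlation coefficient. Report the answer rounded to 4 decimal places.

S_xy = nΣxy − ΣxΣy = 9·(-1650) − 61·(-129) = -14850 − (-7869) = -6981
S_xx = nΣx² − (Σx)² = 9·669 − 61² = 6021 − 3721 = 2300
S_yy = nΣy² − (Σy)² = 9·4971 − (-129)² = 44739 − 16641 = 28098
r = S_xy / √(S_xx·S_yy) = -6981 / √(2300·28098) = -6981 / √64625400 = -6981 / 8038.9925 = -0.8684

-0.8684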